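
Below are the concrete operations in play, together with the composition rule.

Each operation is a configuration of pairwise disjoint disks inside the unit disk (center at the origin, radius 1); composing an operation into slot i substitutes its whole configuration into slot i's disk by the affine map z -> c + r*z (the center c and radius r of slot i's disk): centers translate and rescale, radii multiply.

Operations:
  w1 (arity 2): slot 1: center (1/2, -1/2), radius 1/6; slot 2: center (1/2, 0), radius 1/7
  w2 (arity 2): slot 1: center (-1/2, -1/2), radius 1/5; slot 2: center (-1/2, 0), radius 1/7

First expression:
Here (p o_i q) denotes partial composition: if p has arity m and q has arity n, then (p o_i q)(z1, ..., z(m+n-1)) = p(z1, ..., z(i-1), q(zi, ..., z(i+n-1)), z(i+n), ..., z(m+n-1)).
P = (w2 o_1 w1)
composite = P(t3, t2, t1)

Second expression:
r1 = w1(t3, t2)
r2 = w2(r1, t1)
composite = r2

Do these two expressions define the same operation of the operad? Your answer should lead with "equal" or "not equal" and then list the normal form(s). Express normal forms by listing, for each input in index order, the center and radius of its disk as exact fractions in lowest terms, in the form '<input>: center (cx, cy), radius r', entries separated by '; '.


equal — both sides give t1: center (-1/2, 0), radius 1/7; t2: center (-2/5, -1/2), radius 1/35; t3: center (-2/5, -3/5), radius 1/30

The first expression reduces to t1: center (-1/2, 0), radius 1/7; t2: center (-2/5, -1/2), radius 1/35; t3: center (-2/5, -3/5), radius 1/30
The second expression reduces to t1: center (-1/2, 0), radius 1/7; t2: center (-2/5, -1/2), radius 1/35; t3: center (-2/5, -3/5), radius 1/30
The forms coincide; equal.


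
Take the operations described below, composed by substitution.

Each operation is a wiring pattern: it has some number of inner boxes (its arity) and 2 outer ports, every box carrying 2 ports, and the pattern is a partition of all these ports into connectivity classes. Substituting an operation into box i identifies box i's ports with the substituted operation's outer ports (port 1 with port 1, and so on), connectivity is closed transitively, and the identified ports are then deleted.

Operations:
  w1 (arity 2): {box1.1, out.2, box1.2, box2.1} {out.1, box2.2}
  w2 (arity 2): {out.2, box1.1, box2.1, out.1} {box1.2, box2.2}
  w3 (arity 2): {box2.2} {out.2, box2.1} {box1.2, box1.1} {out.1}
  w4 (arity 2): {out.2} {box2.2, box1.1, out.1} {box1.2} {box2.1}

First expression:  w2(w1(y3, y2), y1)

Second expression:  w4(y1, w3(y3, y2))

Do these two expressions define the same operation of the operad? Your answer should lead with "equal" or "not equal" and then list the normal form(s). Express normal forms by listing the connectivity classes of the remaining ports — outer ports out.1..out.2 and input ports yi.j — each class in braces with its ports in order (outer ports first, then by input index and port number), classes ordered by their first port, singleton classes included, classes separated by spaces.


not equal: they reduce to {out.1, out.2, y1.1, y2.2} {y1.2, y2.1, y3.1, y3.2} and {out.1, y1.1, y2.1} {out.2} {y1.2} {y2.2} {y3.1, y3.2}

The first expression reduces to {out.1, out.2, y1.1, y2.2} {y1.2, y2.1, y3.1, y3.2}
The second expression reduces to {out.1, y1.1, y2.1} {out.2} {y1.2} {y2.2} {y3.1, y3.2}
No match — not equal.


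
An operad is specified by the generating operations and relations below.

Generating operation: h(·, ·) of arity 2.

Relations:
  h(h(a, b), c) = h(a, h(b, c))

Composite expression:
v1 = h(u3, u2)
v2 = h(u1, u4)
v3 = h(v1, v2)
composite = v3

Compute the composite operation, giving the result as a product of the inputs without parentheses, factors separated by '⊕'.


u3 ⊕ u2 ⊕ u1 ⊕ u4


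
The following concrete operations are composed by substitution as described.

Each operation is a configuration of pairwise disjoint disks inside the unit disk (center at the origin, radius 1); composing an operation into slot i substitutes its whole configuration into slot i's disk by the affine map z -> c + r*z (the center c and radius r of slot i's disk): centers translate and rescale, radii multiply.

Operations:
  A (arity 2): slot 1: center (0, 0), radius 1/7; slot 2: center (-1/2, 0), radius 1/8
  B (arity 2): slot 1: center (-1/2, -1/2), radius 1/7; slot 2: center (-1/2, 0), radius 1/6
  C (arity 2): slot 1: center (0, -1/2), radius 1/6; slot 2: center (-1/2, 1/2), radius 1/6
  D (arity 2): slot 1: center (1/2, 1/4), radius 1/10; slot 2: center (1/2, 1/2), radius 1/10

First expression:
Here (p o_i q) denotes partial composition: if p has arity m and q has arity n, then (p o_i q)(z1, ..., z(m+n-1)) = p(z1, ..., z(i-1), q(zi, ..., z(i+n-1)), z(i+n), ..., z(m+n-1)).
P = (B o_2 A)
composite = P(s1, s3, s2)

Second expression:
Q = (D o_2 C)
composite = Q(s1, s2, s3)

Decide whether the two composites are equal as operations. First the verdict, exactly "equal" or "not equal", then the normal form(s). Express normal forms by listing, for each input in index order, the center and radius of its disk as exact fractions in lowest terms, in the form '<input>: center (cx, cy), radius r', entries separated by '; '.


not equal; the first gives s1: center (-1/2, -1/2), radius 1/7; s2: center (-7/12, 0), radius 1/48; s3: center (-1/2, 0), radius 1/42 and the second s1: center (1/2, 1/4), radius 1/10; s2: center (1/2, 9/20), radius 1/60; s3: center (9/20, 11/20), radius 1/60

The first expression, normalized: s1: center (-1/2, -1/2), radius 1/7; s2: center (-7/12, 0), radius 1/48; s3: center (-1/2, 0), radius 1/42
The second expression, normalized: s1: center (1/2, 1/4), radius 1/10; s2: center (1/2, 9/20), radius 1/60; s3: center (9/20, 11/20), radius 1/60
The forms do not match — not equal.


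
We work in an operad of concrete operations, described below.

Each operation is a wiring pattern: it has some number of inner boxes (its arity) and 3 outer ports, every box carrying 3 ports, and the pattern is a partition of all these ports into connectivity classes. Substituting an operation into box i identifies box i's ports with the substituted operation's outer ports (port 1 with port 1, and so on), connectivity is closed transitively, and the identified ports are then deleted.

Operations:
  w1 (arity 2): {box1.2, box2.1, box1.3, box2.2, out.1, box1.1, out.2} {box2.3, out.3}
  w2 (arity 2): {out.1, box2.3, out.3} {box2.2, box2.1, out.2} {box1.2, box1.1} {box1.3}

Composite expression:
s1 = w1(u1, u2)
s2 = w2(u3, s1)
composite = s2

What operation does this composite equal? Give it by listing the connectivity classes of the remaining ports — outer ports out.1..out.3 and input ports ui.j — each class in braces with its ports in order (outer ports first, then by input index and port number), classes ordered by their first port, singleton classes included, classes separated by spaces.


{out.1, out.3, u2.3} {out.2, u1.1, u1.2, u1.3, u2.1, u2.2} {u3.1, u3.2} {u3.3}

Connectivity passes through glued w2-boundaries; trace each wire chain.
the subtree at w1 composes to {out.1, out.2, u1.1, u1.2, u1.3, u2.1, u2.2} {out.3, u2.3} on (u1, u2); out.j = own outer ports
the subtree at w2 composes to {out.1, out.3, u2.3} {out.2, u1.1, u1.2, u1.3, u2.1, u2.2} {u3.1, u3.2} {u3.3} on (u3, u1, u2); out.j = own outer ports


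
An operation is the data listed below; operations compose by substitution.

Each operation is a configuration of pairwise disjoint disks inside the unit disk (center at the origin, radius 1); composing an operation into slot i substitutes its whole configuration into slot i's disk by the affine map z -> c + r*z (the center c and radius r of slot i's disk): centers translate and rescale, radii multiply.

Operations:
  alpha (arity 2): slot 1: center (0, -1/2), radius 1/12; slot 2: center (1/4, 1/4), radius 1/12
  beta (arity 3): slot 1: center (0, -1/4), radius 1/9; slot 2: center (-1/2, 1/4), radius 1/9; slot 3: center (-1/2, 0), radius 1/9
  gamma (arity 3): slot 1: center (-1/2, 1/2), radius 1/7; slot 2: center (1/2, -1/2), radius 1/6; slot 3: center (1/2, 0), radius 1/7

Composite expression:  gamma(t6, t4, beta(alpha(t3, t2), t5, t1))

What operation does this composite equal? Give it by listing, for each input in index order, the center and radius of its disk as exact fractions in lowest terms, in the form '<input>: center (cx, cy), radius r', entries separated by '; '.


Each t-disk chains the slot maps above it in gamma; radii multiply.
tracing t6 down its 1-map path: center (-1/2, 1/2), radius 1/7
tracing t4 down its 1-map path: center (1/2, -1/2), radius 1/6
tracing t3 down its 3-map path: center (1/2, -11/252), radius 1/756
tracing t2 down its 3-map path: center (127/252, -2/63), radius 1/756
tracing t5 down its 2-map path: center (3/7, 1/28), radius 1/63
tracing t1 down its 2-map path: center (3/7, 0), radius 1/63

t1: center (3/7, 0), radius 1/63; t2: center (127/252, -2/63), radius 1/756; t3: center (1/2, -11/252), radius 1/756; t4: center (1/2, -1/2), radius 1/6; t5: center (3/7, 1/28), radius 1/63; t6: center (-1/2, 1/2), radius 1/7


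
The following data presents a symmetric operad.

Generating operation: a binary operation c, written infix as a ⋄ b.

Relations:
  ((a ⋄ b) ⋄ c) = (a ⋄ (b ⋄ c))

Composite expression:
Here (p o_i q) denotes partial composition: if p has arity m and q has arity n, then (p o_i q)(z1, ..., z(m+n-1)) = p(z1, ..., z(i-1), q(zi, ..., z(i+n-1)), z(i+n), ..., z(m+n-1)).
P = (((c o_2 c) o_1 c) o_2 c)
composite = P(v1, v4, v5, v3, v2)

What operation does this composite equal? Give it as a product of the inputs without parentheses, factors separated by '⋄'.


Under associativity of c, the answer is the v's in reading order.
(v4 ⋄ v5) reduces to v4 ⋄ v5
(v1 ⋄ (v4 ⋄ v5)) reduces to v1 ⋄ v4 ⋄ v5
(v3 ⋄ v2) reduces to v3 ⋄ v2
((v1 ⋄ (v4 ⋄ v5)) ⋄ (v3 ⋄ v2)) reduces to v1 ⋄ v4 ⋄ v5 ⋄ v3 ⋄ v2

v1 ⋄ v4 ⋄ v5 ⋄ v3 ⋄ v2


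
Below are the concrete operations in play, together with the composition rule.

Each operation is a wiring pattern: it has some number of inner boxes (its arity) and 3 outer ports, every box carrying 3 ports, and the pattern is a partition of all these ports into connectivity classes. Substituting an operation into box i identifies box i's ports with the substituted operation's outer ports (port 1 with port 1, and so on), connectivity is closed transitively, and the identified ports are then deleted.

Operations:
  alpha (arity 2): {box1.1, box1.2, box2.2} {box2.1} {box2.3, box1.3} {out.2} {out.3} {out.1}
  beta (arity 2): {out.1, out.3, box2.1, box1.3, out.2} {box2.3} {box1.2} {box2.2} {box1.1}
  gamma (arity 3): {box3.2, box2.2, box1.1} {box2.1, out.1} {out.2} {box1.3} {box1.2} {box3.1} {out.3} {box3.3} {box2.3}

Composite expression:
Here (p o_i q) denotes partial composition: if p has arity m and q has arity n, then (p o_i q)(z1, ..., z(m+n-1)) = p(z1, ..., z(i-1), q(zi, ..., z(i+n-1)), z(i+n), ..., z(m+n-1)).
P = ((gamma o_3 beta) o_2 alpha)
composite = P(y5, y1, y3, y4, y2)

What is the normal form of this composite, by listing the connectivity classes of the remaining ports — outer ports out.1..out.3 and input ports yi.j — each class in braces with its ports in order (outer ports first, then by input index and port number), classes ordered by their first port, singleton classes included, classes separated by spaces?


After gluing at gamma, chains via deleted ports link the y-ports.
alpha over (y1, y3) gives {out.1} {out.2} {out.3} {y1.1, y1.2, y3.2} {y1.3, y3.3} {y3.1}, out.j being that stage's outer ports
beta over (y4, y2) gives {out.1, out.2, out.3, y2.1, y4.3} {y2.2} {y2.3} {y4.1} {y4.2}, out.j being that stage's outer ports
gamma over (y5, y1, y3, y4, y2) gives {out.1} {out.2} {out.3} {y1.1, y1.2, y3.2} {y1.3, y3.3} {y2.1, y4.3, y5.1} {y2.2} {y2.3} {y3.1} {y4.1} {y4.2} {y5.2} {y5.3}, out.j being that stage's outer ports

{out.1} {out.2} {out.3} {y1.1, y1.2, y3.2} {y1.3, y3.3} {y2.1, y4.3, y5.1} {y2.2} {y2.3} {y3.1} {y4.1} {y4.2} {y5.2} {y5.3}


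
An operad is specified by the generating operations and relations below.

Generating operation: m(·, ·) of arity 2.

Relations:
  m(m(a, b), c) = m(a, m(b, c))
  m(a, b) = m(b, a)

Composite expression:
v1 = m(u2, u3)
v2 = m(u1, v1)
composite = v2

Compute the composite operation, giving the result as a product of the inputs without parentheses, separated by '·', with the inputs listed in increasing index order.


u1 · u2 · u3

Both nesting and order wash out for m; what remains is which u's occur.
m(u2, u3) linearizes to u2 · u3
m(u1, m(u2, u3)) linearizes to u1 · u2 · u3
reordering the factors by index: u1 · u2 · u3


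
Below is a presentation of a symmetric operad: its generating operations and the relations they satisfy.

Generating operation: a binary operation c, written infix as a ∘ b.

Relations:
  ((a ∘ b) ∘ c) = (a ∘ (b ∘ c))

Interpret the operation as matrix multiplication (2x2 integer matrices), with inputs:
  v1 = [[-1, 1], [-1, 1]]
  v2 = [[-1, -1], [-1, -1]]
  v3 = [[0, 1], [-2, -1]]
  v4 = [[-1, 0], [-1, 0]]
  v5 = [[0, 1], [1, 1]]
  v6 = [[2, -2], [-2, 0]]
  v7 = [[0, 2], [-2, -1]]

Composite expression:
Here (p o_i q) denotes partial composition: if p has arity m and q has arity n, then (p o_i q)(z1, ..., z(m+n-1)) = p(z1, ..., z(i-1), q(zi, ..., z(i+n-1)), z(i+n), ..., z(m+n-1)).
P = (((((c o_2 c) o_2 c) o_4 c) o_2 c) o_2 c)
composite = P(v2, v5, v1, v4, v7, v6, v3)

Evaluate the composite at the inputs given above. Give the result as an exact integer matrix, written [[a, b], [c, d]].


[[0, 0], [0, 0]]


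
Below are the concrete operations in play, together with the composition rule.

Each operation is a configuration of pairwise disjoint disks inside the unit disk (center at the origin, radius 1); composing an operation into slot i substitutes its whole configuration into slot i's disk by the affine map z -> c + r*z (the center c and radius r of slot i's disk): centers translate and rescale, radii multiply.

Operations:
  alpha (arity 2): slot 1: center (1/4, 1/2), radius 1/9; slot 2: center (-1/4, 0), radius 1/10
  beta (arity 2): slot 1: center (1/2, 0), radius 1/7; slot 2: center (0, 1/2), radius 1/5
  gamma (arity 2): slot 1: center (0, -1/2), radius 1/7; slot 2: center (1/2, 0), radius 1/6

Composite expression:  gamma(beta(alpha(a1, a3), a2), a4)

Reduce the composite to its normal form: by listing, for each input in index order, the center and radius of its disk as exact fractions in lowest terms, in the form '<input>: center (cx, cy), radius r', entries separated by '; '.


a1: center (15/196, -24/49), radius 1/441; a2: center (0, -3/7), radius 1/35; a3: center (13/196, -1/2), radius 1/490; a4: center (1/2, 0), radius 1/6

Only the slot chain above each a matters under gamma; compose those maps.
input a1: applying the 3 nested substitutions gives center (15/196, -24/49), radius 1/441
input a3: applying the 3 nested substitutions gives center (13/196, -1/2), radius 1/490
input a2: applying the 2 nested substitutions gives center (0, -3/7), radius 1/35
input a4: applying the 1 nested substitution gives center (1/2, 0), radius 1/6


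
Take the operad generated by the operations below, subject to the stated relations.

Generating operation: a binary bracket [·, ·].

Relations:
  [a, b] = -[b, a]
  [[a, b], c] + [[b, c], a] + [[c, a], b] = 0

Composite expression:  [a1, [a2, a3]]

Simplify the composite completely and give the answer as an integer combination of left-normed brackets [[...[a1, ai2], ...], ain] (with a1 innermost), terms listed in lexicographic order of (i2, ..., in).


[[a1, a2], a3] - [[a1, a3], a2]

Antisymmetry and Jacobi reduce to a1-anchored left-normed brackets.
Composite bracket: [a1, [a2, a3]]
Expanding via [a, b] = ab - ba: 4 signed words (2^2 = 4).
Only words starting with a1 matter:
  a1a2a3 (sign +1) contributes +[[a1, a2], a3]
  a1a3a2 (sign -1) contributes -[[a1, a3], a2]


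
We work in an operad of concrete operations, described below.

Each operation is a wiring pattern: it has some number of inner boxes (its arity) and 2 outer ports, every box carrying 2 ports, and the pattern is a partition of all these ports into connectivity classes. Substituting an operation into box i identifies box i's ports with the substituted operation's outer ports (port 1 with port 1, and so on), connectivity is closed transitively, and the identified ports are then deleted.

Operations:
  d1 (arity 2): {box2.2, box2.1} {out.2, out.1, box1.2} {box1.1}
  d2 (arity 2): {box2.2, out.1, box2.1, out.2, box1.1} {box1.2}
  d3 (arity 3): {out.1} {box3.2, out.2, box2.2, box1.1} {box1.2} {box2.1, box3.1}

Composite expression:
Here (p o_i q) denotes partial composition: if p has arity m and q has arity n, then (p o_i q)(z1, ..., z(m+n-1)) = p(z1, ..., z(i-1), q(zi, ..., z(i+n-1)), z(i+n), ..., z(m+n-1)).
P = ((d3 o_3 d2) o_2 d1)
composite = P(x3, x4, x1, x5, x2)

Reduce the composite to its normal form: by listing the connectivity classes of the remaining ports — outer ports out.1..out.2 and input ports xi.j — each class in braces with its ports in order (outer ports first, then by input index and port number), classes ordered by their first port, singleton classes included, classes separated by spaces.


{out.1} {out.2, x2.1, x2.2, x3.1, x4.2, x5.1} {x1.1, x1.2} {x3.2} {x4.1} {x5.2}

Reachability decides: close wires over d3-identified ports.
composing d1 on (x4, x1), with out.j its own outer ports: {out.1, out.2, x4.2} {x1.1, x1.2} {x4.1}
composing d2 on (x5, x2), with out.j its own outer ports: {out.1, out.2, x2.1, x2.2, x5.1} {x5.2}
composing d3 on (x3, x4, x1, x5, x2), with out.j its own outer ports: {out.1} {out.2, x2.1, x2.2, x3.1, x4.2, x5.1} {x1.1, x1.2} {x3.2} {x4.1} {x5.2}


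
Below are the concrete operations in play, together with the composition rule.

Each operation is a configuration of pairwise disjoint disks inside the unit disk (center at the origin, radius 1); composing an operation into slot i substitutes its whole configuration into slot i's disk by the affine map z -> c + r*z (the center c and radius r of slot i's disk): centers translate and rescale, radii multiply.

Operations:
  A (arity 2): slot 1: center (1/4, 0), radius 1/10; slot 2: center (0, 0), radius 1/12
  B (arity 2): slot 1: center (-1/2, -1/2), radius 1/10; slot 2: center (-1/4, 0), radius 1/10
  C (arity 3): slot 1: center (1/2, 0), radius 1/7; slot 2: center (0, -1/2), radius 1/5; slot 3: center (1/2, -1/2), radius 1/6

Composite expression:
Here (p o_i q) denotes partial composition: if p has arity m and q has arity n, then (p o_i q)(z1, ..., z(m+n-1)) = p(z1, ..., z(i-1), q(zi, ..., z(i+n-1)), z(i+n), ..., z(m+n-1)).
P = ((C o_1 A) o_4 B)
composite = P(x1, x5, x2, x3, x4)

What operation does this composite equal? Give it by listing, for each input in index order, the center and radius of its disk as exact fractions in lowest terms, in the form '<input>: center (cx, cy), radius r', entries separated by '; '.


x1: center (15/28, 0), radius 1/70; x2: center (0, -1/2), radius 1/5; x3: center (5/12, -7/12), radius 1/60; x4: center (11/24, -1/2), radius 1/60; x5: center (1/2, 0), radius 1/84

Only the slot chain above each x matters under C; compose those maps.
input x1: applying the 2 nested substitutions gives center (15/28, 0), radius 1/70
input x5: applying the 2 nested substitutions gives center (1/2, 0), radius 1/84
input x2: applying the 1 nested substitution gives center (0, -1/2), radius 1/5
input x3: applying the 2 nested substitutions gives center (5/12, -7/12), radius 1/60
input x4: applying the 2 nested substitutions gives center (11/24, -1/2), radius 1/60


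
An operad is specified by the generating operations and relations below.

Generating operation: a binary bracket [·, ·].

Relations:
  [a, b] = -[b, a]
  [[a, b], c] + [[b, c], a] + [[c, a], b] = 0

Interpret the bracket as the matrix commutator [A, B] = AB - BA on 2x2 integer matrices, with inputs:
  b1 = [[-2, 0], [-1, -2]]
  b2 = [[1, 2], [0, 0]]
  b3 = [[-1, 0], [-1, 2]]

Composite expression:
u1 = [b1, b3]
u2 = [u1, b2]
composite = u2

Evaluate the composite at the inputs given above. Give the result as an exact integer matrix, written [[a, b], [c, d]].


[[-6, 0], [3, 6]]


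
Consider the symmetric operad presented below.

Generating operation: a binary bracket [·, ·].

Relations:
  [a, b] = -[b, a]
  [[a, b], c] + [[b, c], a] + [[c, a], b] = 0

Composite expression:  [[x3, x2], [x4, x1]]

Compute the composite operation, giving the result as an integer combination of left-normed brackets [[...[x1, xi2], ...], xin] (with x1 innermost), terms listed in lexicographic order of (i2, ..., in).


-[[[x1, x4], x2], x3] + [[[x1, x4], x3], x2]

Skip Jacobi rewriting: expand, keep x1-initial words, read off terms.
Composite bracket: [[x3, x2], [x4, x1]]
Each bracket splits as ab - ba, giving 8 signed words (2^3 = 8).
Coefficients come from the x1-initial words:
  the word x1x4x2x3 carries sign -1 and contributes -[[[x1, x4], x2], x3]
  the word x1x4x3x2 carries sign +1 and contributes +[[[x1, x4], x3], x2]


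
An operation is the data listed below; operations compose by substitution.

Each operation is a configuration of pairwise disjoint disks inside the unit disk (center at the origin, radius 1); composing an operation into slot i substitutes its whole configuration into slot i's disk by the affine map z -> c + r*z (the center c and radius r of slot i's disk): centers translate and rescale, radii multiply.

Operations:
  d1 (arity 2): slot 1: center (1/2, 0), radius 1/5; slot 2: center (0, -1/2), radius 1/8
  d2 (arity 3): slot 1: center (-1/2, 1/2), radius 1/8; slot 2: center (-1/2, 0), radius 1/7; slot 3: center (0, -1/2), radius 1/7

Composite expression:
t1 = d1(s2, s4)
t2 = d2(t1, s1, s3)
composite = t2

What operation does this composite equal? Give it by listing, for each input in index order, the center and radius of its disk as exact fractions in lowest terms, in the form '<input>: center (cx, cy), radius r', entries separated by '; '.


s1: center (-1/2, 0), radius 1/7; s2: center (-7/16, 1/2), radius 1/40; s3: center (0, -1/2), radius 1/7; s4: center (-1/2, 7/16), radius 1/64


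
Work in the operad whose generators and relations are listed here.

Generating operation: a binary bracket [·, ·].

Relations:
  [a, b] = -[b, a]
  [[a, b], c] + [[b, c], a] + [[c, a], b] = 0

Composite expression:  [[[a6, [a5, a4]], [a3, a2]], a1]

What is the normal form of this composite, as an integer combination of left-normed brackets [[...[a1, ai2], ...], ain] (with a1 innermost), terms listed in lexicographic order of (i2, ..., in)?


-[[[[[a1, a2], a3], a4], a5], a6] + [[[[[a1, a2], a3], a5], a4], a6] + [[[[[a1, a2], a3], a6], a4], a5] - [[[[[a1, a2], a3], a6], a5], a4] + [[[[[a1, a3], a2], a4], a5], a6] - [[[[[a1, a3], a2], a5], a4], a6] - [[[[[a1, a3], a2], a6], a4], a5] + [[[[[a1, a3], a2], a6], a5], a4] + [[[[[a1, a4], a5], a6], a2], a3] - [[[[[a1, a4], a5], a6], a3], a2] - [[[[[a1, a5], a4], a6], a2], a3] + [[[[[a1, a5], a4], a6], a3], a2] - [[[[[a1, a6], a4], a5], a2], a3] + [[[[[a1, a6], a4], a5], a3], a2] + [[[[[a1, a6], a5], a4], a2], a3] - [[[[[a1, a6], a5], a4], a3], a2]

Skip Jacobi rewriting: expand, keep a1-initial words, read off terms.
Composite bracket: [[[a6, [a5, a4]], [a3, a2]], a1]
Under [a, b] = ab - ba we get 32 signed associative words (2^5 = 32).
The a1-initial words carry the normal form:
  the word a1a2a3a4a5a6 carries sign -1 and contributes -[[[[[a1, a2], a3], a4], a5], a6]
  the word a1a2a3a5a4a6 carries sign +1 and contributes +[[[[[a1, a2], a3], a5], a4], a6]
  the word a1a2a3a6a4a5 carries sign +1 and contributes +[[[[[a1, a2], a3], a6], a4], a5]
  the word a1a2a3a6a5a4 carries sign -1 and contributes -[[[[[a1, a2], a3], a6], a5], a4]
  the word a1a3a2a4a5a6 carries sign +1 and contributes +[[[[[a1, a3], a2], a4], a5], a6]
  the word a1a3a2a5a4a6 carries sign -1 and contributes -[[[[[a1, a3], a2], a5], a4], a6]
  the word a1a3a2a6a4a5 carries sign -1 and contributes -[[[[[a1, a3], a2], a6], a4], a5]
  the word a1a3a2a6a5a4 carries sign +1 and contributes +[[[[[a1, a3], a2], a6], a5], a4]
  the word a1a4a5a6a2a3 carries sign +1 and contributes +[[[[[a1, a4], a5], a6], a2], a3]
  the word a1a4a5a6a3a2 carries sign -1 and contributes -[[[[[a1, a4], a5], a6], a3], a2]
  the word a1a5a4a6a2a3 carries sign -1 and contributes -[[[[[a1, a5], a4], a6], a2], a3]
  the word a1a5a4a6a3a2 carries sign +1 and contributes +[[[[[a1, a5], a4], a6], a3], a2]
  the word a1a6a4a5a2a3 carries sign -1 and contributes -[[[[[a1, a6], a4], a5], a2], a3]
  the word a1a6a4a5a3a2 carries sign +1 and contributes +[[[[[a1, a6], a4], a5], a3], a2]
  the word a1a6a5a4a2a3 carries sign +1 and contributes +[[[[[a1, a6], a5], a4], a2], a3]
  the word a1a6a5a4a3a2 carries sign -1 and contributes -[[[[[a1, a6], a5], a4], a3], a2]


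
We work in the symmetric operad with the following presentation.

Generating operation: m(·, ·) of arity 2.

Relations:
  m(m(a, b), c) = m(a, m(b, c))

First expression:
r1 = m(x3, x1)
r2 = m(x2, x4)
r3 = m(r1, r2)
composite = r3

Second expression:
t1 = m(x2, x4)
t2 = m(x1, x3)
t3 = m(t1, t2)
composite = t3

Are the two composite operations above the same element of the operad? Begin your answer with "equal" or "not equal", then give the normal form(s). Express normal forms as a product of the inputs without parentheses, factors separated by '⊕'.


not equal — first x3 ⊕ x1 ⊕ x2 ⊕ x4, second x2 ⊕ x4 ⊕ x1 ⊕ x3

The first expression, normalized: x3 ⊕ x1 ⊕ x2 ⊕ x4
The second expression, normalized: x2 ⊕ x4 ⊕ x1 ⊕ x3
No match — not equal.


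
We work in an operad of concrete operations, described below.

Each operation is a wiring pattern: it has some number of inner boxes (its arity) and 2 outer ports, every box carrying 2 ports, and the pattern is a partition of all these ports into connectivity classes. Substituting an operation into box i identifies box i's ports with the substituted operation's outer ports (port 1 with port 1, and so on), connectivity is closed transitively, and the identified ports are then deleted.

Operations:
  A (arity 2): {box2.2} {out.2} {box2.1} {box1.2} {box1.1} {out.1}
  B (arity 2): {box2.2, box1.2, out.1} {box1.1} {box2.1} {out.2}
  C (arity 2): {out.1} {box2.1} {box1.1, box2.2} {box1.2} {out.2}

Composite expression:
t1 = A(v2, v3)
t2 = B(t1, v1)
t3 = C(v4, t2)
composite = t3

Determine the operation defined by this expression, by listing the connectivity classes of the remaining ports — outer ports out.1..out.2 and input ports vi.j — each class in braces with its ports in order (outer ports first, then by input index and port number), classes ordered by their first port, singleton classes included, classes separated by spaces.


{out.1} {out.2} {v1.1} {v1.2} {v2.1} {v2.2} {v3.1} {v3.2} {v4.1} {v4.2}

Substituting into C glues patterns; closure does the rest.
stage A: inputs (v2, v3), connectivity {out.1} {out.2} {v2.1} {v2.2} {v3.1} {v3.2}, out.j its boundary
stage B: inputs (v2, v3, v1), connectivity {out.1, v1.2} {out.2} {v1.1} {v2.1} {v2.2} {v3.1} {v3.2}, out.j its boundary
stage C: inputs (v4, v2, v3, v1), connectivity {out.1} {out.2} {v1.1} {v1.2} {v2.1} {v2.2} {v3.1} {v3.2} {v4.1} {v4.2}, out.j its boundary


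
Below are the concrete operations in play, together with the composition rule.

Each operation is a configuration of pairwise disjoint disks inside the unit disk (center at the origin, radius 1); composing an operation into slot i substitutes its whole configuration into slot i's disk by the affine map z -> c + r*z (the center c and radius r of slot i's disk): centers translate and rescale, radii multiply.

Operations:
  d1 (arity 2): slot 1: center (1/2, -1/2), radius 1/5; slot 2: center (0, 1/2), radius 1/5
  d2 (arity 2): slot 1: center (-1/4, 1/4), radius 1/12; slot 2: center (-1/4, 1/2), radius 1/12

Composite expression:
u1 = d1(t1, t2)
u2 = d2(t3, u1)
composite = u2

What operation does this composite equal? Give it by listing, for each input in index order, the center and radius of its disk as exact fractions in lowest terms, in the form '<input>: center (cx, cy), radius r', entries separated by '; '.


t1: center (-5/24, 11/24), radius 1/60; t2: center (-1/4, 13/24), radius 1/60; t3: center (-1/4, 1/4), radius 1/12

Only the slot chain above each t matters under d2; compose those maps.
for t3, the 1-step affine chain lands on center (-1/4, 1/4), radius 1/12
for t1, the 2-step affine chain lands on center (-5/24, 11/24), radius 1/60
for t2, the 2-step affine chain lands on center (-1/4, 13/24), radius 1/60


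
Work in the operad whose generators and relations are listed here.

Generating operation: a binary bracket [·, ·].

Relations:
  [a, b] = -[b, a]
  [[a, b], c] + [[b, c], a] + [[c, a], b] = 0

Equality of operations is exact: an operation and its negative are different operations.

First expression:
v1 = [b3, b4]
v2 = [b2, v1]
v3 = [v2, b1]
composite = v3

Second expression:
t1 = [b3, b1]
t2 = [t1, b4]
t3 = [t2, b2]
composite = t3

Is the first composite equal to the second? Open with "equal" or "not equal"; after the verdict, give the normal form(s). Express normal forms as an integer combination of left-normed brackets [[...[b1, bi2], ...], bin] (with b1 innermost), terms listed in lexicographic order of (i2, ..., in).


The first composite normalizes to -[[[b1, b2], b3], b4] + [[[b1, b2], b4], b3] + [[[b1, b3], b4], b2] - [[[b1, b4], b3], b2]
The second composite normalizes to -[[[b1, b3], b4], b2]
The forms do not match — not equal.

not equal; first: -[[[b1, b2], b3], b4] + [[[b1, b2], b4], b3] + [[[b1, b3], b4], b2] - [[[b1, b4], b3], b2]; second: -[[[b1, b3], b4], b2]


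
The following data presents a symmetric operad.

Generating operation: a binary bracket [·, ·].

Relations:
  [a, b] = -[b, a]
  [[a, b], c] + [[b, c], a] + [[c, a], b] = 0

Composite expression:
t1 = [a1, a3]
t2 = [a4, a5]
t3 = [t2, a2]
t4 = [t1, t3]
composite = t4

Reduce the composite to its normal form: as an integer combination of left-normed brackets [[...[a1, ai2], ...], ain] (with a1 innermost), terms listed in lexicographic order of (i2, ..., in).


Expand each bracket as ab - ba; the a1-initial words give the coefficients.
Composite bracket: [[a1, a3], [[a4, a5], a2]]
Applying ab - ba throughout gives 16 signed words (2^4 = 16).
Only words starting with a1 matter:
  sign of a1a3a2a4a5 is -1, so it contributes -[[[[a1, a3], a2], a4], a5]
  sign of a1a3a2a5a4 is +1, so it contributes +[[[[a1, a3], a2], a5], a4]
  sign of a1a3a4a5a2 is +1, so it contributes +[[[[a1, a3], a4], a5], a2]
  sign of a1a3a5a4a2 is -1, so it contributes -[[[[a1, a3], a5], a4], a2]

-[[[[a1, a3], a2], a4], a5] + [[[[a1, a3], a2], a5], a4] + [[[[a1, a3], a4], a5], a2] - [[[[a1, a3], a5], a4], a2]


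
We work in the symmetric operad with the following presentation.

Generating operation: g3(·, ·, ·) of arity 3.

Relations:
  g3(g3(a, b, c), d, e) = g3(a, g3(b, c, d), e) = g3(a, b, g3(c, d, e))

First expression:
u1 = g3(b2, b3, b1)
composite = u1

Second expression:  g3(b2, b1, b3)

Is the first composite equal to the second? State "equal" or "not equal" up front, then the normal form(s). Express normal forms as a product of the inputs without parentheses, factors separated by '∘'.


not equal: they reduce to b2 ∘ b3 ∘ b1 and b2 ∘ b1 ∘ b3

Normal form of the first expression: b2 ∘ b3 ∘ b1
Normal form of the second expression: b2 ∘ b1 ∘ b3
The normal forms differ: not equal.


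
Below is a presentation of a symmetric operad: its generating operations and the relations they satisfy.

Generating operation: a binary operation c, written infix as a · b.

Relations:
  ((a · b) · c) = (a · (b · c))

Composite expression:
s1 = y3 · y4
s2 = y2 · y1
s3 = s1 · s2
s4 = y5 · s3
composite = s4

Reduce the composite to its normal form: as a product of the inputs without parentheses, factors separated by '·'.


Associativity of c dissolves the nesting; only the y-input order survives.
(y3 · y4) flattens to y3 · y4
(y2 · y1) flattens to y2 · y1
((y3 · y4) · (y2 · y1)) flattens to y3 · y4 · y2 · y1
(y5 · ((y3 · y4) · (y2 · y1))) flattens to y5 · y3 · y4 · y2 · y1

y5 · y3 · y4 · y2 · y1


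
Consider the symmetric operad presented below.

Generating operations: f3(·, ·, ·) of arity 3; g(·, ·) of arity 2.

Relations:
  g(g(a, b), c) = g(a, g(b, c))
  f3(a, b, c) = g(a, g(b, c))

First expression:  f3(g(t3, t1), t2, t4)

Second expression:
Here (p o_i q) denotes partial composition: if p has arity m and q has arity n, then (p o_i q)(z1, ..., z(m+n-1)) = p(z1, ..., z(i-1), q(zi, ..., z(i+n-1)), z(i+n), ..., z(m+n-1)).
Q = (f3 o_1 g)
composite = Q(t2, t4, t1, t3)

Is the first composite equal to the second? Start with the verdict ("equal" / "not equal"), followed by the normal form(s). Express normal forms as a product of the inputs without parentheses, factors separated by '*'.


Normal form of the first expression: t3 * t1 * t2 * t4
Normal form of the second expression: t2 * t4 * t1 * t3
The forms do not match — not equal.

not equal: they reduce to t3 * t1 * t2 * t4 and t2 * t4 * t1 * t3


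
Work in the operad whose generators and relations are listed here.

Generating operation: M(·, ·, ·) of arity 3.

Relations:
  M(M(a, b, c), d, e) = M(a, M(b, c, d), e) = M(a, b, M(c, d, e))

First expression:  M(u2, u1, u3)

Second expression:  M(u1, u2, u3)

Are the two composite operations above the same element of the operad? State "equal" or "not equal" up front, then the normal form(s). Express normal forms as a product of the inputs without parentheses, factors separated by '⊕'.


not equal; first: u2 ⊕ u1 ⊕ u3; second: u1 ⊕ u2 ⊕ u3

In normal form, the first expression is u2 ⊕ u1 ⊕ u3
In normal form, the second expression is u1 ⊕ u2 ⊕ u3
The normal forms differ: not equal.


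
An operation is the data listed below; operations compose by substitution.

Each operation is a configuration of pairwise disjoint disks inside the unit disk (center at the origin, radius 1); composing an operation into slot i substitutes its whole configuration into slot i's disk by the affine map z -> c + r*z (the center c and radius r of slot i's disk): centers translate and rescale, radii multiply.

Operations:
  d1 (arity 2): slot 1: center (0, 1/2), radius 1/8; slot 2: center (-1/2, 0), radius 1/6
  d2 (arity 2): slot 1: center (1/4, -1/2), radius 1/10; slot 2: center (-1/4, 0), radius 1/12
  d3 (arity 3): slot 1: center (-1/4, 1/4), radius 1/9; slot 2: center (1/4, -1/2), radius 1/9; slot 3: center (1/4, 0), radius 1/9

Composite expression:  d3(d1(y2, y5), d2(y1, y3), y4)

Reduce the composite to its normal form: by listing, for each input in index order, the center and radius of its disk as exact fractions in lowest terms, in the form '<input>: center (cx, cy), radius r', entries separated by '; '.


Affine substitution under d3: radii multiply and y-centers shift.
for y2, the 2-step affine chain lands on center (-1/4, 11/36), radius 1/72
for y5, the 2-step affine chain lands on center (-11/36, 1/4), radius 1/54
for y1, the 2-step affine chain lands on center (5/18, -5/9), radius 1/90
for y3, the 2-step affine chain lands on center (2/9, -1/2), radius 1/108
for y4, the 1-step affine chain lands on center (1/4, 0), radius 1/9

y1: center (5/18, -5/9), radius 1/90; y2: center (-1/4, 11/36), radius 1/72; y3: center (2/9, -1/2), radius 1/108; y4: center (1/4, 0), radius 1/9; y5: center (-11/36, 1/4), radius 1/54


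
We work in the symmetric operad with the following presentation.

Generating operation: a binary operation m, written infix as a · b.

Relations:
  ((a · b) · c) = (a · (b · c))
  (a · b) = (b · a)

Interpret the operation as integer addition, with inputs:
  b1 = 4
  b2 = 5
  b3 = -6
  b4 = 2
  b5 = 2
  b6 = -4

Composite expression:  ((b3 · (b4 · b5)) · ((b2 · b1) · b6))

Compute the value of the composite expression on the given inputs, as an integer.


(b4 · b5) = 4
(b3 · (b4 · b5)) = -2
(b2 · b1) = 9
((b2 · b1) · b6) = 5
((b3 · (b4 · b5)) · ((b2 · b1) · b6)) = 3

3


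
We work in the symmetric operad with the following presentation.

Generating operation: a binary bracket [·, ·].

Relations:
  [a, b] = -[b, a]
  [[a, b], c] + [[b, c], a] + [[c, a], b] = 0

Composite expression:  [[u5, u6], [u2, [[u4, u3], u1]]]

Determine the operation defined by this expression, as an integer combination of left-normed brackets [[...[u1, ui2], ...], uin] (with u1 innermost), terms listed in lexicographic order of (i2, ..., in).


[[[[[u1, u3], u4], u2], u5], u6] - [[[[[u1, u3], u4], u2], u6], u5] - [[[[[u1, u4], u3], u2], u5], u6] + [[[[[u1, u4], u3], u2], u6], u5]

Antisymmetry and Jacobi reduce to u1-anchored left-normed brackets.
Composite bracket: [[u5, u6], [u2, [[u4, u3], u1]]]
Each bracket splits as ab - ba, giving 32 signed words (2^5 = 32).
Collect the words opening with u1:
  u1u3u4u2u5u6 appears with sign +1, giving the term +[[[[[u1, u3], u4], u2], u5], u6]
  u1u3u4u2u6u5 appears with sign -1, giving the term -[[[[[u1, u3], u4], u2], u6], u5]
  u1u4u3u2u5u6 appears with sign -1, giving the term -[[[[[u1, u4], u3], u2], u5], u6]
  u1u4u3u2u6u5 appears with sign +1, giving the term +[[[[[u1, u4], u3], u2], u6], u5]


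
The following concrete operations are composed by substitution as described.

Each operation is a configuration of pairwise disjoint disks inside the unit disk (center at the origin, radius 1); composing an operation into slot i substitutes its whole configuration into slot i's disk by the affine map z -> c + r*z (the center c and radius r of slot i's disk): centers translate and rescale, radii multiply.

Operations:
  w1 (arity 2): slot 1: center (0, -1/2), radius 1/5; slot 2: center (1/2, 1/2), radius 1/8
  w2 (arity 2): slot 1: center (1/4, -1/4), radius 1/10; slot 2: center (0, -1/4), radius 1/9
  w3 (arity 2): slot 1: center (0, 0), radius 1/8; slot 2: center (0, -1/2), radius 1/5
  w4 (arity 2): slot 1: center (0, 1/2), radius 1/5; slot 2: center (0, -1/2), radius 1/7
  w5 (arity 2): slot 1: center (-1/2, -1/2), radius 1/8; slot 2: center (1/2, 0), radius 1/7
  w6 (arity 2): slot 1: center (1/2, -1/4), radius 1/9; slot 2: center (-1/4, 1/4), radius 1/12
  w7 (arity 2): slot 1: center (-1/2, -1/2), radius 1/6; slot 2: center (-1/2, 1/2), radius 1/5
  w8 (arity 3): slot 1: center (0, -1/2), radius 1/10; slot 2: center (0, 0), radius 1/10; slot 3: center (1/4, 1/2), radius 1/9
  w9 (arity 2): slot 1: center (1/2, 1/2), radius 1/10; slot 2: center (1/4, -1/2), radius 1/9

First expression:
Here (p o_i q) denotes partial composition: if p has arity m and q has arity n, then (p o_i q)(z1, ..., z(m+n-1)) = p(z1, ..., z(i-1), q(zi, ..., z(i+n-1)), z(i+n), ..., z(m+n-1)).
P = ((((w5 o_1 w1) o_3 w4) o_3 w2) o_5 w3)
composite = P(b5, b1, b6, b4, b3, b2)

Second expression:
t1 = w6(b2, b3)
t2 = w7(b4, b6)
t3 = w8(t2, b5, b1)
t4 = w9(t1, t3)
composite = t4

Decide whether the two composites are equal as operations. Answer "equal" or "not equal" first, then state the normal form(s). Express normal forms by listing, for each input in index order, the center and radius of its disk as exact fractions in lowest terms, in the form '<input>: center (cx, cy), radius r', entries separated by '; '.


not equal: they reduce to b1: center (-7/16, -7/16), radius 1/64; b2: center (1/2, -4/49), radius 1/245; b3: center (1/2, -1/14), radius 1/392; b4: center (1/2, 9/140), radius 1/315; b5: center (-1/2, -9/16), radius 1/40; b6: center (71/140, 9/140), radius 1/350 and b1: center (5/18, -4/9), radius 1/81; b2: center (11/20, 19/40), radius 1/90; b3: center (19/40, 21/40), radius 1/120; b4: center (11/45, -101/180), radius 1/540; b5: center (1/4, -1/2), radius 1/90; b6: center (11/45, -11/20), radius 1/450

Reducing the first expression gives b1: center (-7/16, -7/16), radius 1/64; b2: center (1/2, -4/49), radius 1/245; b3: center (1/2, -1/14), radius 1/392; b4: center (1/2, 9/140), radius 1/315; b5: center (-1/2, -9/16), radius 1/40; b6: center (71/140, 9/140), radius 1/350
Reducing the second expression gives b1: center (5/18, -4/9), radius 1/81; b2: center (11/20, 19/40), radius 1/90; b3: center (19/40, 21/40), radius 1/120; b4: center (11/45, -101/180), radius 1/540; b5: center (1/4, -1/2), radius 1/90; b6: center (11/45, -11/20), radius 1/450
The forms do not match — not equal.
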